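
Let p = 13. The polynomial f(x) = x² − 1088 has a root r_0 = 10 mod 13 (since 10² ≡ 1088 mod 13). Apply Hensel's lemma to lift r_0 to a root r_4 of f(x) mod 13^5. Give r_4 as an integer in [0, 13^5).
r_4 = 198533 (mod 371293)

Hensel's recurrence: r_{i+1} = r_i − f(r_i)·(f′(r_i))^{-1} mod 13^{i+2}, with f′(x) = 2x. Iterate:
  r_0 = 10 (mod 13)
  r_1 = 127 (mod 169)
  r_2 = 803 (mod 2197)
  r_3 = 27167 (mod 28561)
  r_4 = 198533 (mod 371293)
Final: r_4 = 198533, and one checks f(r_4) ≡ 0 mod 13^5.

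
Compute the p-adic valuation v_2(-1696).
v_2(-1696) = 5

v_2(n) is the largest exponent k such that 2^k divides n. Factor out: -1696 = -2^5 · 53. (Sign doesn't affect v_p.) So v_2(-1696) = 5.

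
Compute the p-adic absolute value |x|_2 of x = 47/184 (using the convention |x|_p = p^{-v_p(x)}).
|47/184|_2 = 8

Step 1 — compute v_2(x) by factoring powers of 2 out of the numerator and denominator: v_2(47/184) = -3. Step 2 — apply |x|_p = p^{-v_p(x)} = 2^{3} = 8.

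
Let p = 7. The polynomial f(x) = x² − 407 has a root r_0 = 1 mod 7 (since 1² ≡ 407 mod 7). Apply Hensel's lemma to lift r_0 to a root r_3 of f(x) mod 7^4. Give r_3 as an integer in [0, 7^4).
r_3 = 1380 (mod 2401)

Hensel's recurrence: r_{i+1} = r_i − f(r_i)·(f′(r_i))^{-1} mod 7^{i+2}, with f′(x) = 2x. Iterate:
  r_0 = 1 (mod 7)
  r_1 = 8 (mod 49)
  r_2 = 8 (mod 343)
  r_3 = 1380 (mod 2401)
Final: r_3 = 1380, and one checks f(r_3) ≡ 0 mod 7^4.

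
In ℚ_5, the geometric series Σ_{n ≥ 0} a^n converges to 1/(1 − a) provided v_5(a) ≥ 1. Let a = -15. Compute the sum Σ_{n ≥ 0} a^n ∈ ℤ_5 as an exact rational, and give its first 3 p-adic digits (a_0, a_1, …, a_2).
Σ a^n = 1/(1 − a) = 1/16;  first 3 digits = (1, 2, 3)

v_5(a) = 1 ≥ 1, so the series converges in ℤ_5 to 1/(1 − a) = 1/(1 − (-15)) = 1/16. Expand this rational in ℤ_5: compute digits iteratively via d_i = x_i mod 5, x_{i+1} = (x_i − d_i)/5. The first 3 digits are (1, 2, 3).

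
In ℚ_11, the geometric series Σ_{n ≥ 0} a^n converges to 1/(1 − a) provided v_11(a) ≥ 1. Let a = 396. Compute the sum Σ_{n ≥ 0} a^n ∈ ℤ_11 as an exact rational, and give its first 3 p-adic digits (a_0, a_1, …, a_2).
Σ a^n = 1/(1 − a) = -1/395;  first 3 digits = (1, 3, 1)

v_11(a) = 1 ≥ 1, so the series converges in ℤ_11 to 1/(1 − a) = 1/(1 − 396) = -1/395. Expand this rational in ℤ_11: compute digits iteratively via d_i = x_i mod 11, x_{i+1} = (x_i − d_i)/11. The first 3 digits are (1, 3, 1).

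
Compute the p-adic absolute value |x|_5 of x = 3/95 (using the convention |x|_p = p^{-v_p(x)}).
|3/95|_5 = 5

Step 1 — compute v_5(x) by factoring powers of 5 out of the numerator and denominator: v_5(3/95) = -1. Step 2 — apply |x|_p = p^{-v_p(x)} = 5^{1} = 5.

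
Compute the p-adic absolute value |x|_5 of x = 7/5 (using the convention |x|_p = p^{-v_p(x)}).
|7/5|_5 = 5

Step 1 — compute v_5(x) by factoring powers of 5 out of the numerator and denominator: v_5(7/5) = -1. Step 2 — apply |x|_p = p^{-v_p(x)} = 5^{1} = 5.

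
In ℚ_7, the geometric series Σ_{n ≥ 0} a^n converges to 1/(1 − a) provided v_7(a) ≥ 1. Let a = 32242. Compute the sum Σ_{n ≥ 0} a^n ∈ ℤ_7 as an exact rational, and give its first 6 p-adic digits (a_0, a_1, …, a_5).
Σ a^n = 1/(1 − a) = -1/32241;  first 6 digits = (1, 0, 0, 3, 6, 1)

v_7(a) = 3 ≥ 1, so the series converges in ℤ_7 to 1/(1 − a) = 1/(1 − 32242) = -1/32241. Expand this rational in ℤ_7: compute digits iteratively via d_i = x_i mod 7, x_{i+1} = (x_i − d_i)/7. The first 6 digits are (1, 0, 0, 3, 6, 1).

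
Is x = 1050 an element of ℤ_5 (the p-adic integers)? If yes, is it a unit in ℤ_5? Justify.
x ∈ ℤ_5 but not a unit; v_5(x) = 2 > 0

ℤ_5 = {x ∈ ℚ_5 : v_5(x) ≥ 0} and ℤ_5^× = {x ∈ ℤ_5 : v_5(x) = 0}. Here v_5(1050) = v_5(num) − v_5(den) = 2; compare against these criteria.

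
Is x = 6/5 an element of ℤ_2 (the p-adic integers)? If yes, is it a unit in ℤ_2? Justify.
x ∈ ℤ_2 but not a unit; v_2(x) = 1 > 0

ℤ_2 = {x ∈ ℚ_2 : v_2(x) ≥ 0} and ℤ_2^× = {x ∈ ℤ_2 : v_2(x) = 0}. Here v_2(6/5) = v_2(num) − v_2(den) = 1; compare against these criteria.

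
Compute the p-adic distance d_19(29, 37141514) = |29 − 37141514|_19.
d_19(29, 37141514) = 1/2476099

Step 1 — x − y = 29 − 37141514 = -37141485. Step 2 — v_19(-37141485) = 5 (factor: -37141485 = −(19^5 · 15); the sign does not affect v_p). Step 3 — |x − y|_19 = 19^{-5} = 1/2476099.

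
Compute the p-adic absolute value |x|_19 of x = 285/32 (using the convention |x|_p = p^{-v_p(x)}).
|285/32|_19 = 1/19

Step 1 — compute v_19(x) by factoring powers of 19 out of the numerator and denominator: v_19(285/32) = 1. Step 2 — apply |x|_p = p^{-v_p(x)} = 19^{-1} = 1/19.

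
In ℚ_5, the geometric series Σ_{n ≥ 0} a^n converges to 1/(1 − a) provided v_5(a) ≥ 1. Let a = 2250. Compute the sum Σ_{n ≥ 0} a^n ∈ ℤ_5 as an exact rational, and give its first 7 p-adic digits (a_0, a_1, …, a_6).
Σ a^n = 1/(1 − a) = -1/2249;  first 7 digits = (1, 0, 0, 3, 3, 0, 4)

v_5(a) = 3 ≥ 1, so the series converges in ℤ_5 to 1/(1 − a) = 1/(1 − 2250) = -1/2249. Expand this rational in ℤ_5: compute digits iteratively via d_i = x_i mod 5, x_{i+1} = (x_i − d_i)/5. The first 7 digits are (1, 0, 0, 3, 3, 0, 4).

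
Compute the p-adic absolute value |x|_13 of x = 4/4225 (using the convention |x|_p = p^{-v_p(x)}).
|4/4225|_13 = 169

Step 1 — compute v_13(x) by factoring powers of 13 out of the numerator and denominator: v_13(4/4225) = -2. Step 2 — apply |x|_p = p^{-v_p(x)} = 13^{2} = 169.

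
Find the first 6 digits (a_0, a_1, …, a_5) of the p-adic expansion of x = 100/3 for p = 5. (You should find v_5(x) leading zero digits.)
(a_0, …, a_5) = (0, 0, 3, 3, 1, 3)

v_5(100/3) = 2, so a_0 = ... = a_1 = 0. Factor out: x = 5^2 · u with u = 4/3 a unit in ℤ_5. Expand u iteratively via a_{v+i} = u_i mod 5, u_{i+1} = (u_i − a_{v+i})/5:
  u_0 = 4/3;  a_2 = 3;  u_1 = (u_0 − 3)/5 = -1/3
  u_1 = -1/3;  a_3 = 3;  u_2 = (u_1 − 3)/5 = -2/3
  u_2 = -2/3;  a_4 = 1;  u_3 = (u_2 − 1)/5 = -1/3
  u_3 = -1/3;  a_5 = 3;  u_4 = (u_3 − 3)/5 = -2/3
Digits: (0, 0, 3, 3, 1, 3).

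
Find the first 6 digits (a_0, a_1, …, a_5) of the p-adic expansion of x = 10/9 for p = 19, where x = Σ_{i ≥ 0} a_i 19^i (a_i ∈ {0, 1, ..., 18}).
(a_0, …, a_5) = (18, 16, 16, 16, 16, 16)

v_19(10/9) = 0 (numerator and denominator both coprime to 19), so x ∈ ℤ_19^×. Compute digits iteratively via a_i = x_i mod 19, x_{i+1} = (x_i − a_i)/19, with x_0 = x:
  x_0 = 10/9;  a_0 = 18;  x_1 = (x_0 − 18)/19 = -8/9
  x_1 = -8/9;  a_1 = 16;  x_2 = (x_1 − 16)/19 = -8/9
  x_2 = -8/9;  a_2 = 16;  x_3 = (x_2 − 16)/19 = -8/9
  x_3 = -8/9;  a_3 = 16;  x_4 = (x_3 − 16)/19 = -8/9
  x_4 = -8/9;  a_4 = 16;  x_5 = (x_4 − 16)/19 = -8/9
  x_5 = -8/9;  a_5 = 16;  x_6 = (x_5 − 16)/19 = -8/9
Digits: (18, 16, 16, 16, 16, 16).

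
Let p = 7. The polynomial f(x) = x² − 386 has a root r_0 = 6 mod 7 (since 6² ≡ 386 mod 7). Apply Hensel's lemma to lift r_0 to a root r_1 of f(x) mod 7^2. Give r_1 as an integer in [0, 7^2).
r_1 = 27 (mod 49)

Hensel's recurrence: r_{i+1} = r_i − f(r_i)·(f′(r_i))^{-1} mod 7^{i+2}, with f′(x) = 2x. Iterate:
  r_0 = 6 (mod 7)
  r_1 = 27 (mod 49)
Final: r_1 = 27, and one checks f(r_1) ≡ 0 mod 7^2.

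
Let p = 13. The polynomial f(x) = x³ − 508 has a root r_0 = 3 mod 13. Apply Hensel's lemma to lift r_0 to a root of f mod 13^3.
r_2 = 1667 (mod 2197)

Hensel: r_{i+1} = r_i − f(r_i)/f′(r_i) mod 13^{i+2}, where f′(x) = 3x². Iterate:
  r_0 = 3 (mod 13)
  r_1 = 146 (mod 169)
  r_2 = 1667 (mod 2197)
Final: r = 1667 with f(r) ≡ 0 mod 13^3.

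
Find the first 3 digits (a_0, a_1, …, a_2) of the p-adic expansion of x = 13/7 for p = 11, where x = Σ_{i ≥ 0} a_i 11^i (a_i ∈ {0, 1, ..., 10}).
(a_0, …, a_2) = (5, 6, 1)

v_11(13/7) = 0 (numerator and denominator both coprime to 11), so x ∈ ℤ_11^×. Compute digits iteratively via a_i = x_i mod 11, x_{i+1} = (x_i − a_i)/11, with x_0 = x:
  x_0 = 13/7;  a_0 = 5;  x_1 = (x_0 − 5)/11 = -2/7
  x_1 = -2/7;  a_1 = 6;  x_2 = (x_1 − 6)/11 = -4/7
  x_2 = -4/7;  a_2 = 1;  x_3 = (x_2 − 1)/11 = -1/7
Digits: (5, 6, 1).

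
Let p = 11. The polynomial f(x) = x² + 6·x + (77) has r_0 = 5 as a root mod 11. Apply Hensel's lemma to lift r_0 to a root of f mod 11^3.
r_2 = 632 (mod 1331)

Hensel: r_{i+1} = r_i − f(r_i)·(f′(r_i))^{-1} mod 11^{i+2}, f′(x) = 2x + 6. Iterate:
  r_0 = 5 (mod 11)
  r_1 = 27 (mod 121)
  r_2 = 632 (mod 1331)
Final: r = 632 satisfies f(r) ≡ 0 mod 11^3.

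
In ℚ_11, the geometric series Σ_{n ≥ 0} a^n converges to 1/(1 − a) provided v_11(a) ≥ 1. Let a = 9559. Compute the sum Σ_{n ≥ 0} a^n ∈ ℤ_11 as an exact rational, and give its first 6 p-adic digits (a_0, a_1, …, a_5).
Σ a^n = 1/(1 − a) = -1/9558;  first 6 digits = (1, 0, 2, 7, 4, 6)

v_11(a) = 2 ≥ 1, so the series converges in ℤ_11 to 1/(1 − a) = 1/(1 − 9559) = -1/9558. Expand this rational in ℤ_11: compute digits iteratively via d_i = x_i mod 11, x_{i+1} = (x_i − d_i)/11. The first 6 digits are (1, 0, 2, 7, 4, 6).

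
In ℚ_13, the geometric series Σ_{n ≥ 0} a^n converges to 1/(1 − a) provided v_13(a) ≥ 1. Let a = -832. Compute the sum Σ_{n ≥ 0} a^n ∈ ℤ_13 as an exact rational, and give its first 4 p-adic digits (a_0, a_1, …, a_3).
Σ a^n = 1/(1 − a) = 1/833;  first 4 digits = (1, 1, 9, 3)

v_13(a) = 1 ≥ 1, so the series converges in ℤ_13 to 1/(1 − a) = 1/(1 − (-832)) = 1/833. Expand this rational in ℤ_13: compute digits iteratively via d_i = x_i mod 13, x_{i+1} = (x_i − d_i)/13. The first 4 digits are (1, 1, 9, 3).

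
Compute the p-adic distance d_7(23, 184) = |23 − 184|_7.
d_7(23, 184) = 1/7

Step 1 — x − y = 23 − 184 = -161. Step 2 — v_7(-161) = 1 (factor: -161 = −(7^1 · 23); the sign does not affect v_p). Step 3 — |x − y|_7 = 7^{-1} = 1/7.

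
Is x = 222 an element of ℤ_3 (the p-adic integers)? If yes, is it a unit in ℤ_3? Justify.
x ∈ ℤ_3 but not a unit; v_3(x) = 1 > 0

ℤ_3 = {x ∈ ℚ_3 : v_3(x) ≥ 0} and ℤ_3^× = {x ∈ ℤ_3 : v_3(x) = 0}. Here v_3(222) = v_3(num) − v_3(den) = 1; compare against these criteria.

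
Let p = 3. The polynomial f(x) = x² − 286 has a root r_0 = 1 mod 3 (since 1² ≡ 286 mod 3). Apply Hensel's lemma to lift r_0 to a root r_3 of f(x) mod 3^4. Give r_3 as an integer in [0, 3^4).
r_3 = 58 (mod 81)

Hensel's recurrence: r_{i+1} = r_i − f(r_i)·(f′(r_i))^{-1} mod 3^{i+2}, with f′(x) = 2x. Iterate:
  r_0 = 1 (mod 3)
  r_1 = 4 (mod 9)
  r_2 = 4 (mod 27)
  r_3 = 58 (mod 81)
Final: r_3 = 58, and one checks f(r_3) ≡ 0 mod 3^4.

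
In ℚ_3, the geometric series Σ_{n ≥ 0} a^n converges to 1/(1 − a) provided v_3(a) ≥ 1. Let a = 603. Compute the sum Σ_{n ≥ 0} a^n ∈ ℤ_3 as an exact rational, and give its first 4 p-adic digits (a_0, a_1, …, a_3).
Σ a^n = 1/(1 − a) = -1/602;  first 4 digits = (1, 0, 1, 1)

v_3(a) = 2 ≥ 1, so the series converges in ℤ_3 to 1/(1 − a) = 1/(1 − 603) = -1/602. Expand this rational in ℤ_3: compute digits iteratively via d_i = x_i mod 3, x_{i+1} = (x_i − d_i)/3. The first 4 digits are (1, 0, 1, 1).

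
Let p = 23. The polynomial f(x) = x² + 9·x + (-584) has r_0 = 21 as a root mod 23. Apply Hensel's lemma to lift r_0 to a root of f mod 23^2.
r_1 = 435 (mod 529)

Hensel: r_{i+1} = r_i − f(r_i)·(f′(r_i))^{-1} mod 23^{i+2}, f′(x) = 2x + 9. Iterate:
  r_0 = 21 (mod 23)
  r_1 = 435 (mod 529)
Final: r = 435 satisfies f(r) ≡ 0 mod 23^2.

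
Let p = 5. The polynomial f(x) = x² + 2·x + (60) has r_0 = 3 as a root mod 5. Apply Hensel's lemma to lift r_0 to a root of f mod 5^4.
r_3 = 228 (mod 625)

Hensel: r_{i+1} = r_i − f(r_i)·(f′(r_i))^{-1} mod 5^{i+2}, f′(x) = 2x + 2. Iterate:
  r_0 = 3 (mod 5)
  r_1 = 3 (mod 25)
  r_2 = 103 (mod 125)
  r_3 = 228 (mod 625)
Final: r = 228 satisfies f(r) ≡ 0 mod 5^4.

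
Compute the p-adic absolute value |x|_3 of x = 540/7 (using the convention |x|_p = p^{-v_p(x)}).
|540/7|_3 = 1/27

Step 1 — compute v_3(x) by factoring powers of 3 out of the numerator and denominator: v_3(540/7) = 3. Step 2 — apply |x|_p = p^{-v_p(x)} = 3^{-3} = 1/27.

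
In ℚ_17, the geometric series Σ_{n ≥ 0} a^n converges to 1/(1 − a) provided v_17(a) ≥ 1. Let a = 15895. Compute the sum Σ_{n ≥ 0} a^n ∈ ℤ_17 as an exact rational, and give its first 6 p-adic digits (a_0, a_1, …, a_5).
Σ a^n = 1/(1 − a) = -1/15894;  first 6 digits = (1, 0, 4, 3, 16, 7)

v_17(a) = 2 ≥ 1, so the series converges in ℤ_17 to 1/(1 − a) = 1/(1 − 15895) = -1/15894. Expand this rational in ℤ_17: compute digits iteratively via d_i = x_i mod 17, x_{i+1} = (x_i − d_i)/17. The first 6 digits are (1, 0, 4, 3, 16, 7).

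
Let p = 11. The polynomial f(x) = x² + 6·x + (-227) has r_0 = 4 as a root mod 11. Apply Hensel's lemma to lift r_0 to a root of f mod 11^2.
r_1 = 26 (mod 121)

Hensel: r_{i+1} = r_i − f(r_i)·(f′(r_i))^{-1} mod 11^{i+2}, f′(x) = 2x + 6. Iterate:
  r_0 = 4 (mod 11)
  r_1 = 26 (mod 121)
Final: r = 26 satisfies f(r) ≡ 0 mod 11^2.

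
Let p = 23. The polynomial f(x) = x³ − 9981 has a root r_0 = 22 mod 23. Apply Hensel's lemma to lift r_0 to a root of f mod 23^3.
r_2 = 7911 (mod 12167)

Hensel: r_{i+1} = r_i − f(r_i)/f′(r_i) mod 23^{i+2}, where f′(x) = 3x². Iterate:
  r_0 = 22 (mod 23)
  r_1 = 505 (mod 529)
  r_2 = 7911 (mod 12167)
Final: r = 7911 with f(r) ≡ 0 mod 23^3.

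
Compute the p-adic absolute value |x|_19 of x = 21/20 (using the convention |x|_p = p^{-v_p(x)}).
|21/20|_19 = 1

Step 1 — compute v_19(x) by factoring powers of 19 out of the numerator and denominator: v_19(21/20) = 0. Step 2 — apply |x|_p = p^{-v_p(x)} = 19^{0} = 1.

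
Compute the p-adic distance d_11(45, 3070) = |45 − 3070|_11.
d_11(45, 3070) = 1/121

Step 1 — x − y = 45 − 3070 = -3025. Step 2 — v_11(-3025) = 2 (factor: -3025 = −(11^2 · 25); the sign does not affect v_p). Step 3 — |x − y|_11 = 11^{-2} = 1/121.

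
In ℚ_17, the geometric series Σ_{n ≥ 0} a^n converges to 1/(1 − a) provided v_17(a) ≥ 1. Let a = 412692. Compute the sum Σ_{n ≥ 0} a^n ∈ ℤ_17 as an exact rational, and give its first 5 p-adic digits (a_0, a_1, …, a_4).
Σ a^n = 1/(1 − a) = -1/412691;  first 5 digits = (1, 0, 0, 16, 4)

v_17(a) = 3 ≥ 1, so the series converges in ℤ_17 to 1/(1 − a) = 1/(1 − 412692) = -1/412691. Expand this rational in ℤ_17: compute digits iteratively via d_i = x_i mod 17, x_{i+1} = (x_i − d_i)/17. The first 5 digits are (1, 0, 0, 16, 4).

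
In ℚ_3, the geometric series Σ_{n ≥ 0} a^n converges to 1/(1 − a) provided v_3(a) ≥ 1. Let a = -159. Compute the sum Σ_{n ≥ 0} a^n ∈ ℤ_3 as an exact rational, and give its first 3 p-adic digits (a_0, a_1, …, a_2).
Σ a^n = 1/(1 − a) = 1/160;  first 3 digits = (1, 1, 1)

v_3(a) = 1 ≥ 1, so the series converges in ℤ_3 to 1/(1 − a) = 1/(1 − (-159)) = 1/160. Expand this rational in ℤ_3: compute digits iteratively via d_i = x_i mod 3, x_{i+1} = (x_i − d_i)/3. The first 3 digits are (1, 1, 1).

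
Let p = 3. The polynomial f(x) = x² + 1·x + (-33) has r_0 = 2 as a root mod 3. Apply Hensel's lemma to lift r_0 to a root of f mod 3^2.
r_1 = 2 (mod 9)

Hensel: r_{i+1} = r_i − f(r_i)·(f′(r_i))^{-1} mod 3^{i+2}, f′(x) = 2x + 1. Iterate:
  r_0 = 2 (mod 3)
  r_1 = 2 (mod 9)
Final: r = 2 satisfies f(r) ≡ 0 mod 3^2.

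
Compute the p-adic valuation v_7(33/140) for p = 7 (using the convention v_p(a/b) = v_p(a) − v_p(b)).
v_7(33/140) = -1

Factor powers of 7 from the numerator and denominator of the reduced fraction: 33 = 7^0 · 33 and 140 = 7^1 · 20. Apply v_p(a/b) = v_p(a) − v_p(b): v_7(33/140) = 0 − 1 = -1.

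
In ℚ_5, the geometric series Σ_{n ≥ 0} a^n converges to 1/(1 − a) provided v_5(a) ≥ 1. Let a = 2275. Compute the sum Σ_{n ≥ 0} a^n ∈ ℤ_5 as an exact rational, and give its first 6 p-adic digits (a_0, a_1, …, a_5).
Σ a^n = 1/(1 − a) = -1/2274;  first 6 digits = (1, 0, 1, 3, 4, 1)

v_5(a) = 2 ≥ 1, so the series converges in ℤ_5 to 1/(1 − a) = 1/(1 − 2275) = -1/2274. Expand this rational in ℤ_5: compute digits iteratively via d_i = x_i mod 5, x_{i+1} = (x_i − d_i)/5. The first 6 digits are (1, 0, 1, 3, 4, 1).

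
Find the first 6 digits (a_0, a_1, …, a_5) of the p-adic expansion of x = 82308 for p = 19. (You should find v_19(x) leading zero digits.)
(a_0, …, a_5) = (0, 0, 0, 12, 0, 0)

v_19(82308) = 3, so a_0 = ... = a_2 = 0. Factor out: x = 19^3 · u with u = 12 a unit in ℤ_19. Expand u iteratively via a_{v+i} = u_i mod 19, u_{i+1} = (u_i − a_{v+i})/19:
  u_0 = 12;  a_3 = 12;  u_1 = (u_0 − 12)/19 = 0
  u_1 = 0;  a_4 = 0;  u_2 = (u_1 − 0)/19 = 0
  u_2 = 0;  a_5 = 0;  u_3 = (u_2 − 0)/19 = 0
Digits: (0, 0, 0, 12, 0, 0).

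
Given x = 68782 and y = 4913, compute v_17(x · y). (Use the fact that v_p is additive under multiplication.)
v_17(337925966) = 6

v_p(x) = 3 (factor: 68782 = 17^3 · 14); v_p(y) = 3 (factor: 4913 = 17^3 · 1). Additivity: v_p(xy) = v_p(x) + v_p(y) = 3 + 3 = 6. (Direct check: xy = 337925966 = 17^6 · (14).)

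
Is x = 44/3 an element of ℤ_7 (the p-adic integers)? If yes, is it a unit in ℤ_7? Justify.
x ∈ ℤ_7^× (unit); v_7(x) = 0

ℤ_7 = {x ∈ ℚ_7 : v_7(x) ≥ 0} and ℤ_7^× = {x ∈ ℤ_7 : v_7(x) = 0}. Here v_7(44/3) = v_7(num) − v_7(den) = 0; compare against these criteria.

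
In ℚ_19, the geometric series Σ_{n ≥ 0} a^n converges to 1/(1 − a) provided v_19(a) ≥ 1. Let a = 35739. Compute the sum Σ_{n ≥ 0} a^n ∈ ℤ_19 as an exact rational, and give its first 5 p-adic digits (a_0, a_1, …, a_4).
Σ a^n = 1/(1 − a) = -1/35738;  first 5 digits = (1, 0, 4, 5, 16)

v_19(a) = 2 ≥ 1, so the series converges in ℤ_19 to 1/(1 − a) = 1/(1 − 35739) = -1/35738. Expand this rational in ℤ_19: compute digits iteratively via d_i = x_i mod 19, x_{i+1} = (x_i − d_i)/19. The first 5 digits are (1, 0, 4, 5, 16).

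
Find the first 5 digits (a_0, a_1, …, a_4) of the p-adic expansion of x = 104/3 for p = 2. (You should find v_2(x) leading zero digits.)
(a_0, …, a_4) = (0, 0, 0, 1, 1)

v_2(104/3) = 3, so a_0 = ... = a_2 = 0. Factor out: x = 2^3 · u with u = 13/3 a unit in ℤ_2. Expand u iteratively via a_{v+i} = u_i mod 2, u_{i+1} = (u_i − a_{v+i})/2:
  u_0 = 13/3;  a_3 = 1;  u_1 = (u_0 − 1)/2 = 5/3
  u_1 = 5/3;  a_4 = 1;  u_2 = (u_1 − 1)/2 = 1/3
Digits: (0, 0, 0, 1, 1).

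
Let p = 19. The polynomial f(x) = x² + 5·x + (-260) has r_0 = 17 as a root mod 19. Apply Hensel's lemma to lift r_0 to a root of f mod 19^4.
r_3 = 39252 (mod 130321)

Hensel: r_{i+1} = r_i − f(r_i)·(f′(r_i))^{-1} mod 19^{i+2}, f′(x) = 2x + 5. Iterate:
  r_0 = 17 (mod 19)
  r_1 = 264 (mod 361)
  r_2 = 4957 (mod 6859)
  r_3 = 39252 (mod 130321)
Final: r = 39252 satisfies f(r) ≡ 0 mod 19^4.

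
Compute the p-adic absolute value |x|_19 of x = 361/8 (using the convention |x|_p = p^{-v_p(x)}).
|361/8|_19 = 1/361

Step 1 — compute v_19(x) by factoring powers of 19 out of the numerator and denominator: v_19(361/8) = 2. Step 2 — apply |x|_p = p^{-v_p(x)} = 19^{-2} = 1/361.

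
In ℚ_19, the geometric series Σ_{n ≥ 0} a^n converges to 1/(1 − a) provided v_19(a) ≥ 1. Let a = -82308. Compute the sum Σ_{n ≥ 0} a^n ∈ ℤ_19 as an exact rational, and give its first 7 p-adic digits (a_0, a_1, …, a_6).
Σ a^n = 1/(1 − a) = 1/82309;  first 7 digits = (1, 0, 0, 7, 18, 18, 10)

v_19(a) = 3 ≥ 1, so the series converges in ℤ_19 to 1/(1 − a) = 1/(1 − (-82308)) = 1/82309. Expand this rational in ℤ_19: compute digits iteratively via d_i = x_i mod 19, x_{i+1} = (x_i − d_i)/19. The first 7 digits are (1, 0, 0, 7, 18, 18, 10).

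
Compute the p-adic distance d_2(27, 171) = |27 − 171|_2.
d_2(27, 171) = 1/16

Step 1 — x − y = 27 − 171 = -144. Step 2 — v_2(-144) = 4 (factor: -144 = −(2^4 · 9); the sign does not affect v_p). Step 3 — |x − y|_2 = 2^{-4} = 1/16.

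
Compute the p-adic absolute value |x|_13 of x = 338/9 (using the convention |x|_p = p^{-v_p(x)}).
|338/9|_13 = 1/169

Step 1 — compute v_13(x) by factoring powers of 13 out of the numerator and denominator: v_13(338/9) = 2. Step 2 — apply |x|_p = p^{-v_p(x)} = 13^{-2} = 1/169.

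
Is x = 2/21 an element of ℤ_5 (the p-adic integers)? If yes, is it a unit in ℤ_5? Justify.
x ∈ ℤ_5^× (unit); v_5(x) = 0

ℤ_5 = {x ∈ ℚ_5 : v_5(x) ≥ 0} and ℤ_5^× = {x ∈ ℤ_5 : v_5(x) = 0}. Here v_5(2/21) = v_5(num) − v_5(den) = 0; compare against these criteria.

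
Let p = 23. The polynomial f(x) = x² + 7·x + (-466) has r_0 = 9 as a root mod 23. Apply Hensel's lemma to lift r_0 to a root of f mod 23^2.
r_1 = 170 (mod 529)

Hensel: r_{i+1} = r_i − f(r_i)·(f′(r_i))^{-1} mod 23^{i+2}, f′(x) = 2x + 7. Iterate:
  r_0 = 9 (mod 23)
  r_1 = 170 (mod 529)
Final: r = 170 satisfies f(r) ≡ 0 mod 23^2.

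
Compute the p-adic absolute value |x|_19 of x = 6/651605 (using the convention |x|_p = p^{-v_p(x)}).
|6/651605|_19 = 130321

Step 1 — compute v_19(x) by factoring powers of 19 out of the numerator and denominator: v_19(6/651605) = -4. Step 2 — apply |x|_p = p^{-v_p(x)} = 19^{4} = 130321.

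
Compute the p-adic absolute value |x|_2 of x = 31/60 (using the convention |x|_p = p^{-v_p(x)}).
|31/60|_2 = 4

Step 1 — compute v_2(x) by factoring powers of 2 out of the numerator and denominator: v_2(31/60) = -2. Step 2 — apply |x|_p = p^{-v_p(x)} = 2^{2} = 4.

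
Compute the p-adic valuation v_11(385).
v_11(385) = 1

v_11(n) is the largest exponent k such that 11^k divides n. Factor out: 385 = 11^1 · 35. (Sign doesn't affect v_p.) So v_11(385) = 1.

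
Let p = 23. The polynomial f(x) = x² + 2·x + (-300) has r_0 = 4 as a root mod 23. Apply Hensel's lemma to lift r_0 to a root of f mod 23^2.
r_1 = 349 (mod 529)

Hensel: r_{i+1} = r_i − f(r_i)·(f′(r_i))^{-1} mod 23^{i+2}, f′(x) = 2x + 2. Iterate:
  r_0 = 4 (mod 23)
  r_1 = 349 (mod 529)
Final: r = 349 satisfies f(r) ≡ 0 mod 23^2.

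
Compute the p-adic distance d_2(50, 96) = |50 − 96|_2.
d_2(50, 96) = 1/2

Step 1 — x − y = 50 − 96 = -46. Step 2 — v_2(-46) = 1 (factor: -46 = −(2^1 · 23); the sign does not affect v_p). Step 3 — |x − y|_2 = 2^{-1} = 1/2.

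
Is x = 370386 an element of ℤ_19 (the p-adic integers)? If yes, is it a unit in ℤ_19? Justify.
x ∈ ℤ_19 but not a unit; v_19(x) = 3 > 0

ℤ_19 = {x ∈ ℚ_19 : v_19(x) ≥ 0} and ℤ_19^× = {x ∈ ℤ_19 : v_19(x) = 0}. Here v_19(370386) = v_19(num) − v_19(den) = 3; compare against these criteria.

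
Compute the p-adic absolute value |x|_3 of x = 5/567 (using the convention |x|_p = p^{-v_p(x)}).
|5/567|_3 = 81

Step 1 — compute v_3(x) by factoring powers of 3 out of the numerator and denominator: v_3(5/567) = -4. Step 2 — apply |x|_p = p^{-v_p(x)} = 3^{4} = 81.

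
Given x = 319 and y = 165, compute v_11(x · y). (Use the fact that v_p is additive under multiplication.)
v_11(52635) = 2

v_p(x) = 1 (factor: 319 = 11^1 · 29); v_p(y) = 1 (factor: 165 = 11^1 · 15). Additivity: v_p(xy) = v_p(x) + v_p(y) = 1 + 1 = 2. (Direct check: xy = 52635 = 11^2 · (435).)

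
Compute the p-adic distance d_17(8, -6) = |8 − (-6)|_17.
d_17(8, -6) = 1

Step 1 — x − y = 8 − (-6) = 14. Step 2 — v_17(14) = 0 (factor: 14 = (17^0 · 14); the sign does not affect v_p). Step 3 — |x − y|_17 = 17^{0} = 1.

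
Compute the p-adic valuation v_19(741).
v_19(741) = 1

v_19(n) is the largest exponent k such that 19^k divides n. Factor out: 741 = 19^1 · 39. (Sign doesn't affect v_p.) So v_19(741) = 1.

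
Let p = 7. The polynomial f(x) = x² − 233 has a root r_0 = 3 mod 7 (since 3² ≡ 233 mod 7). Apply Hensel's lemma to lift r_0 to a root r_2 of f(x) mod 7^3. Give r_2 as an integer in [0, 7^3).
r_2 = 24 (mod 343)

Hensel's recurrence: r_{i+1} = r_i − f(r_i)·(f′(r_i))^{-1} mod 7^{i+2}, with f′(x) = 2x. Iterate:
  r_0 = 3 (mod 7)
  r_1 = 24 (mod 49)
  r_2 = 24 (mod 343)
Final: r_2 = 24, and one checks f(r_2) ≡ 0 mod 7^3.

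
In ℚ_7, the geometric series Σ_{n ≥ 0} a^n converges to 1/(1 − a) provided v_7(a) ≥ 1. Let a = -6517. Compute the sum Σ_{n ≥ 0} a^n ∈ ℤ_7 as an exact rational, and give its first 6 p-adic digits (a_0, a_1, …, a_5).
Σ a^n = 1/(1 − a) = 1/6518;  first 6 digits = (1, 0, 0, 2, 4, 6)

v_7(a) = 3 ≥ 1, so the series converges in ℤ_7 to 1/(1 − a) = 1/(1 − (-6517)) = 1/6518. Expand this rational in ℤ_7: compute digits iteratively via d_i = x_i mod 7, x_{i+1} = (x_i − d_i)/7. The first 6 digits are (1, 0, 0, 2, 4, 6).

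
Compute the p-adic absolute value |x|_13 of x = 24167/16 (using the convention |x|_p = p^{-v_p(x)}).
|24167/16|_13 = 1/2197

Step 1 — compute v_13(x) by factoring powers of 13 out of the numerator and denominator: v_13(24167/16) = 3. Step 2 — apply |x|_p = p^{-v_p(x)} = 13^{-3} = 1/2197.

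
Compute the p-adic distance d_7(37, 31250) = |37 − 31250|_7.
d_7(37, 31250) = 1/2401

Step 1 — x − y = 37 − 31250 = -31213. Step 2 — v_7(-31213) = 4 (factor: -31213 = −(7^4 · 13); the sign does not affect v_p). Step 3 — |x − y|_7 = 7^{-4} = 1/2401.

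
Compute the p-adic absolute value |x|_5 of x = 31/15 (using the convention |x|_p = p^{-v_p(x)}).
|31/15|_5 = 5

Step 1 — compute v_5(x) by factoring powers of 5 out of the numerator and denominator: v_5(31/15) = -1. Step 2 — apply |x|_p = p^{-v_p(x)} = 5^{1} = 5.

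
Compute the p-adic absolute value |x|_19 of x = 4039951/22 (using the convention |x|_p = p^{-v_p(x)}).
|4039951/22|_19 = 1/130321

Step 1 — compute v_19(x) by factoring powers of 19 out of the numerator and denominator: v_19(4039951/22) = 4. Step 2 — apply |x|_p = p^{-v_p(x)} = 19^{-4} = 1/130321.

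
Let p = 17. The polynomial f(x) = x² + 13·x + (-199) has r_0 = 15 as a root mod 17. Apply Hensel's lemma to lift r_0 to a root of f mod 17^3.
r_2 = 151 (mod 4913)

Hensel: r_{i+1} = r_i − f(r_i)·(f′(r_i))^{-1} mod 17^{i+2}, f′(x) = 2x + 13. Iterate:
  r_0 = 15 (mod 17)
  r_1 = 151 (mod 289)
  r_2 = 151 (mod 4913)
Final: r = 151 satisfies f(r) ≡ 0 mod 17^3.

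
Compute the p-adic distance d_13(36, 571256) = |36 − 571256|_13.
d_13(36, 571256) = 1/28561

Step 1 — x − y = 36 − 571256 = -571220. Step 2 — v_13(-571220) = 4 (factor: -571220 = −(13^4 · 20); the sign does not affect v_p). Step 3 — |x − y|_13 = 13^{-4} = 1/28561.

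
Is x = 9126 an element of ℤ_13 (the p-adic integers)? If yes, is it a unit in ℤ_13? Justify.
x ∈ ℤ_13 but not a unit; v_13(x) = 2 > 0

ℤ_13 = {x ∈ ℚ_13 : v_13(x) ≥ 0} and ℤ_13^× = {x ∈ ℤ_13 : v_13(x) = 0}. Here v_13(9126) = v_13(num) − v_13(den) = 2; compare against these criteria.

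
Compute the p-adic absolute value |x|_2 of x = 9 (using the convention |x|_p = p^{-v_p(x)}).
|9|_2 = 1

Step 1 — compute v_2(x) by factoring powers of 2 out of the numerator and denominator: v_2(9) = 0. Step 2 — apply |x|_p = p^{-v_p(x)} = 2^{0} = 1.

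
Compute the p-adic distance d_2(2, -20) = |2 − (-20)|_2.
d_2(2, -20) = 1/2

Step 1 — x − y = 2 − (-20) = 22. Step 2 — v_2(22) = 1 (factor: 22 = (2^1 · 11); the sign does not affect v_p). Step 3 — |x − y|_2 = 2^{-1} = 1/2.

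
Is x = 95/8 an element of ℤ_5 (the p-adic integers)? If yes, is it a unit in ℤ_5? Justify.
x ∈ ℤ_5 but not a unit; v_5(x) = 1 > 0

ℤ_5 = {x ∈ ℚ_5 : v_5(x) ≥ 0} and ℤ_5^× = {x ∈ ℤ_5 : v_5(x) = 0}. Here v_5(95/8) = v_5(num) − v_5(den) = 1; compare against these criteria.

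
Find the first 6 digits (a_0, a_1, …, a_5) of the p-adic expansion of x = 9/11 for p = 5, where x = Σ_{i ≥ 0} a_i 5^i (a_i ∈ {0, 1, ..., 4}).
(a_0, …, a_5) = (4, 3, 2, 4, 0, 3)

v_5(9/11) = 0 (numerator and denominator both coprime to 5), so x ∈ ℤ_5^×. Compute digits iteratively via a_i = x_i mod 5, x_{i+1} = (x_i − a_i)/5, with x_0 = x:
  x_0 = 9/11;  a_0 = 4;  x_1 = (x_0 − 4)/5 = -7/11
  x_1 = -7/11;  a_1 = 3;  x_2 = (x_1 − 3)/5 = -8/11
  x_2 = -8/11;  a_2 = 2;  x_3 = (x_2 − 2)/5 = -6/11
  x_3 = -6/11;  a_3 = 4;  x_4 = (x_3 − 4)/5 = -10/11
  x_4 = -10/11;  a_4 = 0;  x_5 = (x_4 − 0)/5 = -2/11
  x_5 = -2/11;  a_5 = 3;  x_6 = (x_5 − 3)/5 = -7/11
Digits: (4, 3, 2, 4, 0, 3).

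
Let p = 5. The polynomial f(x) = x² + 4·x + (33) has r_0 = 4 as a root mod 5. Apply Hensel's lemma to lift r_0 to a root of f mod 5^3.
r_2 = 59 (mod 125)

Hensel: r_{i+1} = r_i − f(r_i)·(f′(r_i))^{-1} mod 5^{i+2}, f′(x) = 2x + 4. Iterate:
  r_0 = 4 (mod 5)
  r_1 = 9 (mod 25)
  r_2 = 59 (mod 125)
Final: r = 59 satisfies f(r) ≡ 0 mod 5^3.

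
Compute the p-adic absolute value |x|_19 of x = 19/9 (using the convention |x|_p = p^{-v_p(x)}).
|19/9|_19 = 1/19

Step 1 — compute v_19(x) by factoring powers of 19 out of the numerator and denominator: v_19(19/9) = 1. Step 2 — apply |x|_p = p^{-v_p(x)} = 19^{-1} = 1/19.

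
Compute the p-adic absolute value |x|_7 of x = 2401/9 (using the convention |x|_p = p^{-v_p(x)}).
|2401/9|_7 = 1/2401

Step 1 — compute v_7(x) by factoring powers of 7 out of the numerator and denominator: v_7(2401/9) = 4. Step 2 — apply |x|_p = p^{-v_p(x)} = 7^{-4} = 1/2401.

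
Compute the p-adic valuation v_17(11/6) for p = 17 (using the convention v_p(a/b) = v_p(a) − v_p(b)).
v_17(11/6) = 0

Factor powers of 17 from the numerator and denominator of the reduced fraction: 11 = 17^0 · 11 and 6 = 17^0 · 6. Apply v_p(a/b) = v_p(a) − v_p(b): v_17(11/6) = 0 − 0 = 0.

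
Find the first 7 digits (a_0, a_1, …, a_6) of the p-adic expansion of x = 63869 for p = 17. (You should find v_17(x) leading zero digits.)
(a_0, …, a_6) = (0, 0, 0, 13, 0, 0, 0)

v_17(63869) = 3, so a_0 = ... = a_2 = 0. Factor out: x = 17^3 · u with u = 13 a unit in ℤ_17. Expand u iteratively via a_{v+i} = u_i mod 17, u_{i+1} = (u_i − a_{v+i})/17:
  u_0 = 13;  a_3 = 13;  u_1 = (u_0 − 13)/17 = 0
  u_1 = 0;  a_4 = 0;  u_2 = (u_1 − 0)/17 = 0
  u_2 = 0;  a_5 = 0;  u_3 = (u_2 − 0)/17 = 0
  u_3 = 0;  a_6 = 0;  u_4 = (u_3 − 0)/17 = 0
Digits: (0, 0, 0, 13, 0, 0, 0).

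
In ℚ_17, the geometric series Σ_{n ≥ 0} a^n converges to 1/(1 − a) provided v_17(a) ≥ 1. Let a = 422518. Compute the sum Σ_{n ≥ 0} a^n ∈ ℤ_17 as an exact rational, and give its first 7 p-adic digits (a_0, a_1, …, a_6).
Σ a^n = 1/(1 − a) = -1/422517;  first 7 digits = (1, 0, 0, 1, 5, 0, 1)

v_17(a) = 3 ≥ 1, so the series converges in ℤ_17 to 1/(1 − a) = 1/(1 − 422518) = -1/422517. Expand this rational in ℤ_17: compute digits iteratively via d_i = x_i mod 17, x_{i+1} = (x_i − d_i)/17. The first 7 digits are (1, 0, 0, 1, 5, 0, 1).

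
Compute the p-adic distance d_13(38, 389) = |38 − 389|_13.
d_13(38, 389) = 1/13

Step 1 — x − y = 38 − 389 = -351. Step 2 — v_13(-351) = 1 (factor: -351 = −(13^1 · 27); the sign does not affect v_p). Step 3 — |x − y|_13 = 13^{-1} = 1/13.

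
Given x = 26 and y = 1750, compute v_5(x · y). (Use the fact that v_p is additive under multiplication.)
v_5(45500) = 3

v_p(x) = 0 (factor: 26 = 5^0 · 26); v_p(y) = 3 (factor: 1750 = 5^3 · 14). Additivity: v_p(xy) = v_p(x) + v_p(y) = 0 + 3 = 3. (Direct check: xy = 45500 = 5^3 · (364).)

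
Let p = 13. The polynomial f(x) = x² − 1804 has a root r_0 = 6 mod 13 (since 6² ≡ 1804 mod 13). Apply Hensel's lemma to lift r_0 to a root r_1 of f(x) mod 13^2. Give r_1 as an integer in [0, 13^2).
r_1 = 97 (mod 169)

Hensel's recurrence: r_{i+1} = r_i − f(r_i)·(f′(r_i))^{-1} mod 13^{i+2}, with f′(x) = 2x. Iterate:
  r_0 = 6 (mod 13)
  r_1 = 97 (mod 169)
Final: r_1 = 97, and one checks f(r_1) ≡ 0 mod 13^2.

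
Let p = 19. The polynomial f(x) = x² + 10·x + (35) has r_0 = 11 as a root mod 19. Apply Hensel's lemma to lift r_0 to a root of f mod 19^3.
r_2 = 2823 (mod 6859)

Hensel: r_{i+1} = r_i − f(r_i)·(f′(r_i))^{-1} mod 19^{i+2}, f′(x) = 2x + 10. Iterate:
  r_0 = 11 (mod 19)
  r_1 = 296 (mod 361)
  r_2 = 2823 (mod 6859)
Final: r = 2823 satisfies f(r) ≡ 0 mod 19^3.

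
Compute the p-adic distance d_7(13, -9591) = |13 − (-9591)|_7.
d_7(13, -9591) = 1/2401

Step 1 — x − y = 13 − (-9591) = 9604. Step 2 — v_7(9604) = 4 (factor: 9604 = (7^4 · 4); the sign does not affect v_p). Step 3 — |x − y|_7 = 7^{-4} = 1/2401.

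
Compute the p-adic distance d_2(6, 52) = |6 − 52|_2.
d_2(6, 52) = 1/2

Step 1 — x − y = 6 − 52 = -46. Step 2 — v_2(-46) = 1 (factor: -46 = −(2^1 · 23); the sign does not affect v_p). Step 3 — |x − y|_2 = 2^{-1} = 1/2.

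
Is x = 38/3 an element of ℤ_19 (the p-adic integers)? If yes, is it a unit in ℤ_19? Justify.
x ∈ ℤ_19 but not a unit; v_19(x) = 1 > 0

ℤ_19 = {x ∈ ℚ_19 : v_19(x) ≥ 0} and ℤ_19^× = {x ∈ ℤ_19 : v_19(x) = 0}. Here v_19(38/3) = v_19(num) − v_19(den) = 1; compare against these criteria.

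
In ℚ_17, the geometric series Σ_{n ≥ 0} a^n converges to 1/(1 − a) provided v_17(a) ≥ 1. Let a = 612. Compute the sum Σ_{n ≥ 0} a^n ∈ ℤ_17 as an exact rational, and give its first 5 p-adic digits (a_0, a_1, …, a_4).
Σ a^n = 1/(1 − a) = -1/611;  first 5 digits = (1, 2, 6, 16, 10)

v_17(a) = 1 ≥ 1, so the series converges in ℤ_17 to 1/(1 − a) = 1/(1 − 612) = -1/611. Expand this rational in ℤ_17: compute digits iteratively via d_i = x_i mod 17, x_{i+1} = (x_i − d_i)/17. The first 5 digits are (1, 2, 6, 16, 10).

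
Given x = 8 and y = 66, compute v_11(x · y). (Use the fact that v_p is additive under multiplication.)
v_11(528) = 1

v_p(x) = 0 (factor: 8 = 11^0 · 8); v_p(y) = 1 (factor: 66 = 11^1 · 6). Additivity: v_p(xy) = v_p(x) + v_p(y) = 0 + 1 = 1. (Direct check: xy = 528 = 11^1 · (48).)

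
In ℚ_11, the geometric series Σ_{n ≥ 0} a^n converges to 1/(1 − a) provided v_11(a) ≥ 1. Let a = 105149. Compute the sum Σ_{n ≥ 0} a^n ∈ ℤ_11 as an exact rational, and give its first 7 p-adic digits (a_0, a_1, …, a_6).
Σ a^n = 1/(1 − a) = -1/105148;  first 7 digits = (1, 0, 0, 2, 7, 0, 4)

v_11(a) = 3 ≥ 1, so the series converges in ℤ_11 to 1/(1 − a) = 1/(1 − 105149) = -1/105148. Expand this rational in ℤ_11: compute digits iteratively via d_i = x_i mod 11, x_{i+1} = (x_i − d_i)/11. The first 7 digits are (1, 0, 0, 2, 7, 0, 4).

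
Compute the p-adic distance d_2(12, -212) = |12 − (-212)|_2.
d_2(12, -212) = 1/32

Step 1 — x − y = 12 − (-212) = 224. Step 2 — v_2(224) = 5 (factor: 224 = (2^5 · 7); the sign does not affect v_p). Step 3 — |x − y|_2 = 2^{-5} = 1/32.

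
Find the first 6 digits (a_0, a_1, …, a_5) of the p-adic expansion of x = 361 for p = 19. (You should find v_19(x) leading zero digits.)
(a_0, …, a_5) = (0, 0, 1, 0, 0, 0)

v_19(361) = 2, so a_0 = ... = a_1 = 0. Factor out: x = 19^2 · u with u = 1 a unit in ℤ_19. Expand u iteratively via a_{v+i} = u_i mod 19, u_{i+1} = (u_i − a_{v+i})/19:
  u_0 = 1;  a_2 = 1;  u_1 = (u_0 − 1)/19 = 0
  u_1 = 0;  a_3 = 0;  u_2 = (u_1 − 0)/19 = 0
  u_2 = 0;  a_4 = 0;  u_3 = (u_2 − 0)/19 = 0
  u_3 = 0;  a_5 = 0;  u_4 = (u_3 − 0)/19 = 0
Digits: (0, 0, 1, 0, 0, 0).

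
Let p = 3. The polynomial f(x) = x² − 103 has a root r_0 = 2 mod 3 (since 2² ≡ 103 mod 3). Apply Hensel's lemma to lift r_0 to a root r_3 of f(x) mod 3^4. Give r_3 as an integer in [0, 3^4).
r_3 = 47 (mod 81)

Hensel's recurrence: r_{i+1} = r_i − f(r_i)·(f′(r_i))^{-1} mod 3^{i+2}, with f′(x) = 2x. Iterate:
  r_0 = 2 (mod 3)
  r_1 = 2 (mod 9)
  r_2 = 20 (mod 27)
  r_3 = 47 (mod 81)
Final: r_3 = 47, and one checks f(r_3) ≡ 0 mod 3^4.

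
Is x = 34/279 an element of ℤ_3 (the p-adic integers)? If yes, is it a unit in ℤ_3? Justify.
x ∉ ℤ_3 (v_3(x) = -2 < 0)

ℤ_3 = {x ∈ ℚ_3 : v_3(x) ≥ 0} and ℤ_3^× = {x ∈ ℤ_3 : v_3(x) = 0}. Here v_3(34/279) = v_3(num) − v_3(den) = -2; compare against these criteria.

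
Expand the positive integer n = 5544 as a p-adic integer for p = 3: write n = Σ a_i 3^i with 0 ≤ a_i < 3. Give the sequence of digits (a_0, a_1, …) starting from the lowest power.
(a_0, a_1, …) = (0, 0, 1, 1, 2, 1, 1, 2)

Repeated division by 3 gives the digits low-to-high: 5544 = 1·3^2 + 1·3^3 + 2·3^4 + 1·3^5 + 1·3^6 + 2·3^7. Digit sequence: (0, 0, 1, 1, 2, 1, 1, 2).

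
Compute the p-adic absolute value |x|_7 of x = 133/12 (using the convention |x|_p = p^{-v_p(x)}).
|133/12|_7 = 1/7

Step 1 — compute v_7(x) by factoring powers of 7 out of the numerator and denominator: v_7(133/12) = 1. Step 2 — apply |x|_p = p^{-v_p(x)} = 7^{-1} = 1/7.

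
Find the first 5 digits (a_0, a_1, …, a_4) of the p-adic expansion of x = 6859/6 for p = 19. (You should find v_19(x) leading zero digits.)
(a_0, …, a_4) = (0, 0, 0, 16, 15)

v_19(6859/6) = 3, so a_0 = ... = a_2 = 0. Factor out: x = 19^3 · u with u = 1/6 a unit in ℤ_19. Expand u iteratively via a_{v+i} = u_i mod 19, u_{i+1} = (u_i − a_{v+i})/19:
  u_0 = 1/6;  a_3 = 16;  u_1 = (u_0 − 16)/19 = -5/6
  u_1 = -5/6;  a_4 = 15;  u_2 = (u_1 − 15)/19 = -5/6
Digits: (0, 0, 0, 16, 15).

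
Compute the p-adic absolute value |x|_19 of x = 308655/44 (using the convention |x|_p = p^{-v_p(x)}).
|308655/44|_19 = 1/6859

Step 1 — compute v_19(x) by factoring powers of 19 out of the numerator and denominator: v_19(308655/44) = 3. Step 2 — apply |x|_p = p^{-v_p(x)} = 19^{-3} = 1/6859.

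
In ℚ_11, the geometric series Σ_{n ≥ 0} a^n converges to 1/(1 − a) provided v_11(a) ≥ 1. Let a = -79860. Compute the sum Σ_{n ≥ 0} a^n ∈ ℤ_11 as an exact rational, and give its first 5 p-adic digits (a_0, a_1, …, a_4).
Σ a^n = 1/(1 − a) = 1/79861;  first 5 digits = (1, 0, 0, 6, 5)

v_11(a) = 3 ≥ 1, so the series converges in ℤ_11 to 1/(1 − a) = 1/(1 − (-79860)) = 1/79861. Expand this rational in ℤ_11: compute digits iteratively via d_i = x_i mod 11, x_{i+1} = (x_i − d_i)/11. The first 5 digits are (1, 0, 0, 6, 5).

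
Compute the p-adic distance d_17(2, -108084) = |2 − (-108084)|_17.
d_17(2, -108084) = 1/4913

Step 1 — x − y = 2 − (-108084) = 108086. Step 2 — v_17(108086) = 3 (factor: 108086 = (17^3 · 22); the sign does not affect v_p). Step 3 — |x − y|_17 = 17^{-3} = 1/4913.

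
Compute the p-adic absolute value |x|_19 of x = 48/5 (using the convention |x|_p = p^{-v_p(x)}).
|48/5|_19 = 1

Step 1 — compute v_19(x) by factoring powers of 19 out of the numerator and denominator: v_19(48/5) = 0. Step 2 — apply |x|_p = p^{-v_p(x)} = 19^{0} = 1.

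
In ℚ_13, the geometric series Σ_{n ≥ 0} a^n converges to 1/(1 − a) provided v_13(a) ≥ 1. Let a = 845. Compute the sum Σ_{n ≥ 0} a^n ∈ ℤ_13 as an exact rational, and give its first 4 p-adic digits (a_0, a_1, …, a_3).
Σ a^n = 1/(1 − a) = -1/844;  first 4 digits = (1, 0, 5, 0)

v_13(a) = 2 ≥ 1, so the series converges in ℤ_13 to 1/(1 − a) = 1/(1 − 845) = -1/844. Expand this rational in ℤ_13: compute digits iteratively via d_i = x_i mod 13, x_{i+1} = (x_i − d_i)/13. The first 4 digits are (1, 0, 5, 0).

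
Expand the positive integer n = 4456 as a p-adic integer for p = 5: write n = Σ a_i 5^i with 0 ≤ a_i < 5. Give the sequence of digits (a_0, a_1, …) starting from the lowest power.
(a_0, a_1, …) = (1, 1, 3, 0, 2, 1)

Repeated division by 5 gives the digits low-to-high: 4456 = 1 + 1·5^1 + 3·5^2 + 2·5^4 + 1·5^5. Digit sequence: (1, 1, 3, 0, 2, 1).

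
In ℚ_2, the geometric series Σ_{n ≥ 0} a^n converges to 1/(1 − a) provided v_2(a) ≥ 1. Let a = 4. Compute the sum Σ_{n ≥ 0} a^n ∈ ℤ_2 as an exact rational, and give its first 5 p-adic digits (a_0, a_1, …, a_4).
Σ a^n = 1/(1 − a) = -1/3;  first 5 digits = (1, 0, 1, 0, 1)

v_2(a) = 2 ≥ 1, so the series converges in ℤ_2 to 1/(1 − a) = 1/(1 − 4) = -1/3. Expand this rational in ℤ_2: compute digits iteratively via d_i = x_i mod 2, x_{i+1} = (x_i − d_i)/2. The first 5 digits are (1, 0, 1, 0, 1).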